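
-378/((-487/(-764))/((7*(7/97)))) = -14150808/47239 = -299.56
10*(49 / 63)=70 / 9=7.78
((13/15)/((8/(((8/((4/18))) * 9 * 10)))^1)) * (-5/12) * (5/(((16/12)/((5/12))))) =-14625/64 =-228.52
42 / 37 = 1.14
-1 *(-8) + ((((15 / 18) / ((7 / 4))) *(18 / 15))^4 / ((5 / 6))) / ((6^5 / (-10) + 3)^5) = 5579539766846015343448 / 697442470855751957931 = 8.00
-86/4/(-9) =2.39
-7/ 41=-0.17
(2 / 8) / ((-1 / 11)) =-11 / 4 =-2.75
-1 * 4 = -4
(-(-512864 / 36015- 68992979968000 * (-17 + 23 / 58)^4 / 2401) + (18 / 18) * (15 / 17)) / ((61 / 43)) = 40662933420717354849005078779 / 26415216047955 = 1539375386780733.05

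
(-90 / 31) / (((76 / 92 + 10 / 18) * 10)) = -1863 / 8866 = -0.21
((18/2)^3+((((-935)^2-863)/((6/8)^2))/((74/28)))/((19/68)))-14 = 13307573789/6327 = 2103299.16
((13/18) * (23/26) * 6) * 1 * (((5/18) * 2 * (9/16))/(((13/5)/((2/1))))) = 0.92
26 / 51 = 0.51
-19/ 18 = -1.06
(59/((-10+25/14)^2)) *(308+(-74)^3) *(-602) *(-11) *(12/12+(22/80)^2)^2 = -2869947549426369489/1058000000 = -2712615831.22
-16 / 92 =-4 / 23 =-0.17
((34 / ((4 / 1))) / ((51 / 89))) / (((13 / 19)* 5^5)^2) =32129 / 9902343750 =0.00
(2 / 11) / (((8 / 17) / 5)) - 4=-91 / 44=-2.07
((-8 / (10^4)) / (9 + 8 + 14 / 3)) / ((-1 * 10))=3 / 812500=0.00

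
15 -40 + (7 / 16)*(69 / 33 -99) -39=-9363 / 88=-106.40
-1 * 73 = -73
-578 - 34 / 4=-1173 / 2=-586.50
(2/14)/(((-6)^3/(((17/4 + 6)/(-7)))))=41/42336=0.00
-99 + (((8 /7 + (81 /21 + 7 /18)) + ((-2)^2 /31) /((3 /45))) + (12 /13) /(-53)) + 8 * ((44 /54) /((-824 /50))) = -10940009519 /118798758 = -92.09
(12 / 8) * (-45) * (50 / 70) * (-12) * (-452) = -1830600 / 7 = -261514.29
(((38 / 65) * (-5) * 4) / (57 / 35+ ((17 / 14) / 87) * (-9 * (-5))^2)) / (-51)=308560 / 40231503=0.01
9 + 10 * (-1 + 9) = 89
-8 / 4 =-2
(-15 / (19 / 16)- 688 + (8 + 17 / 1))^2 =456478.03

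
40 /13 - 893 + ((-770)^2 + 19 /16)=592011.26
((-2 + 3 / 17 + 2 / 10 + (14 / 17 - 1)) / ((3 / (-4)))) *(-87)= -1044 / 5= -208.80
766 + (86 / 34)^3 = 3842865 / 4913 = 782.18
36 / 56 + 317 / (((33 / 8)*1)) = 35801 / 462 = 77.49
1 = 1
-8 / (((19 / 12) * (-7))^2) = -1152 / 17689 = -0.07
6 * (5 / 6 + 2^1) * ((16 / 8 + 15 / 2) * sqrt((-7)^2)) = 2261 / 2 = 1130.50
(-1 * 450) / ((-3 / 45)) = 6750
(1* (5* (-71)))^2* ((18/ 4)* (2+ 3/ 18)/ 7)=4914975/ 28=175534.82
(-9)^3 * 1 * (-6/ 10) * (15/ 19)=6561/ 19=345.32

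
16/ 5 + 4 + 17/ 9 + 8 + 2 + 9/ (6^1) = 1853/ 90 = 20.59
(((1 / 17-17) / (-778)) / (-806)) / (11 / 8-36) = 576 / 738215803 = 0.00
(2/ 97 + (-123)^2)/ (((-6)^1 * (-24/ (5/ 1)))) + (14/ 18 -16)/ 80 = 2037477/ 3880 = 525.12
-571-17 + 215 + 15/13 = -4834/13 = -371.85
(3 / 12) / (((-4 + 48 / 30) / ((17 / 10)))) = -17 / 96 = -0.18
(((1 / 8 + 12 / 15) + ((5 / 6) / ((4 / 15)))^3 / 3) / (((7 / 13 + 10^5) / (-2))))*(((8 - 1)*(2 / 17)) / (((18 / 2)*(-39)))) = 596603 / 1145670168960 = 0.00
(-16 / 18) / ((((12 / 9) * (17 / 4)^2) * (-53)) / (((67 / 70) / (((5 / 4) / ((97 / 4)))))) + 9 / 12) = 207968 / 15907377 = 0.01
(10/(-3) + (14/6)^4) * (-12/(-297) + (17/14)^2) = 62640745/1571724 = 39.85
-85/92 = -0.92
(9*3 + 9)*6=216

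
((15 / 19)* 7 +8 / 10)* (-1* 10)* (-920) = 58202.11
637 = 637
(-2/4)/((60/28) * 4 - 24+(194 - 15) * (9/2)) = -7/11061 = -0.00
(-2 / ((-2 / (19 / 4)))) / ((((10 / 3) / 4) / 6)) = 171 / 5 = 34.20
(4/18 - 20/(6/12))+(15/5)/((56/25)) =-19373/504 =-38.44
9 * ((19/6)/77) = 57/154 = 0.37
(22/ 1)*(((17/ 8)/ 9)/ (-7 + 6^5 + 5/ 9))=187/ 279704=0.00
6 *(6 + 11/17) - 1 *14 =440/17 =25.88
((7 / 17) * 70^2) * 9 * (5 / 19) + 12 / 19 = 1543704 / 323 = 4779.27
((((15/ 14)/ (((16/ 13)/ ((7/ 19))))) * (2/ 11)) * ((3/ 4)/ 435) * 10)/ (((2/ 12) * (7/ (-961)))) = -562185/ 678832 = -0.83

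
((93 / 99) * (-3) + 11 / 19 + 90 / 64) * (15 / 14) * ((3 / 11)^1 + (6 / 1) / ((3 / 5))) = -9442845 / 1029952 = -9.17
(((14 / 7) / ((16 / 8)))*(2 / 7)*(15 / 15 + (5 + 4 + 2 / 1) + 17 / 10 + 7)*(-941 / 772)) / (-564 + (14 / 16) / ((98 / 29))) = 779148 / 60929135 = 0.01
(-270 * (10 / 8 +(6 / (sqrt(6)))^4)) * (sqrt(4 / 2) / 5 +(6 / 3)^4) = -163764.69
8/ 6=4/ 3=1.33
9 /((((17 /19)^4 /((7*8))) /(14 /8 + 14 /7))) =246306690 /83521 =2949.04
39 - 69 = -30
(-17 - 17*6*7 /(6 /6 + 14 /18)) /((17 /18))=-1773 /4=-443.25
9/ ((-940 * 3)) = -3/ 940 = -0.00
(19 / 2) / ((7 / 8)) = 76 / 7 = 10.86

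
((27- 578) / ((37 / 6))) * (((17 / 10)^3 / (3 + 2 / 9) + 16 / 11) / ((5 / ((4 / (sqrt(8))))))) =-54172059 * sqrt(2) / 1017500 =-75.29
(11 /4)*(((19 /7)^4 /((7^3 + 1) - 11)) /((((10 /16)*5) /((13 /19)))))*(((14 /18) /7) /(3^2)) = 1961674 /1619054325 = 0.00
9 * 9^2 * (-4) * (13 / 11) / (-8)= 9477 / 22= 430.77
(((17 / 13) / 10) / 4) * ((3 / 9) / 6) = 17 / 9360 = 0.00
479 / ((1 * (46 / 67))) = 32093 / 46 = 697.67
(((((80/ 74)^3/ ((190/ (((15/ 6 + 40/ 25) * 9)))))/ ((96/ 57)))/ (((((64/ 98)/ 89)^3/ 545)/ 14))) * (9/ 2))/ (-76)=-5254019523382929075/ 31536152576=-166603060.11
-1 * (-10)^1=10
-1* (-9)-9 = 0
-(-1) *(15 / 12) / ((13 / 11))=1.06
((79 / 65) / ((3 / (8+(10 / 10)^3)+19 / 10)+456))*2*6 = 5688 / 178711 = 0.03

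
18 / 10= 9 / 5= 1.80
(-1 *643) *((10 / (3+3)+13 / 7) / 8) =-23791 / 84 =-283.23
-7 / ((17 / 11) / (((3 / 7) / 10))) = -33 / 170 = -0.19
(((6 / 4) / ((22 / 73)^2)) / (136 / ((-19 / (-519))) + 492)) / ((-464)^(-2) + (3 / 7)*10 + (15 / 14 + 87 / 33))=4768517096 / 9709489346315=0.00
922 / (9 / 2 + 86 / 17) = 31348 / 325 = 96.46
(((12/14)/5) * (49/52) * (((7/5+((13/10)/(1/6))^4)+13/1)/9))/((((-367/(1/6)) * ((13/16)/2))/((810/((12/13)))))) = -195085044/2981875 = -65.42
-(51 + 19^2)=-412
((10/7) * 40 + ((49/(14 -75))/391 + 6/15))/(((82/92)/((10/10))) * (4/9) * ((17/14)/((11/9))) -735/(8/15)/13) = -0.54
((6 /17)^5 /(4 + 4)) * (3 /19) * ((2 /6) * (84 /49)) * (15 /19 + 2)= 618192 /3587978639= 0.00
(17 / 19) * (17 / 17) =17 / 19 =0.89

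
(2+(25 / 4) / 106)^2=762129 / 179776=4.24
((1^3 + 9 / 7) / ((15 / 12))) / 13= 0.14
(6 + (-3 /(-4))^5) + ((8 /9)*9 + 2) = 16627 /1024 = 16.24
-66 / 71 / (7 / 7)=-66 / 71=-0.93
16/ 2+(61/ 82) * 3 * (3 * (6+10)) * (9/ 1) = 39856/ 41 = 972.10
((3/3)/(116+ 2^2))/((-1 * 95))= -0.00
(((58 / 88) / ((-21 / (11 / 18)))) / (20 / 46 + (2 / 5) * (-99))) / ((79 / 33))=36685 / 179331264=0.00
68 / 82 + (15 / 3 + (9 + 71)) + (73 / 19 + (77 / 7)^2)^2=15671.38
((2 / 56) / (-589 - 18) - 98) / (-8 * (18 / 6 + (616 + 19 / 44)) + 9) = 6107233 / 308256452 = 0.02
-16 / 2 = -8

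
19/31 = 0.61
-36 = -36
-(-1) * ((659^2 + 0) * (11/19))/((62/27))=128981457/1178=109491.90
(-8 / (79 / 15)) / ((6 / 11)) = -220 / 79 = -2.78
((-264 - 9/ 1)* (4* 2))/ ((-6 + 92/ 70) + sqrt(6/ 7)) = 191100* sqrt(42)/ 12923 + 6268080/ 12923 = 580.87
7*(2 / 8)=7 / 4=1.75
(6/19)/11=6/209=0.03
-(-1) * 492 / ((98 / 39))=9594 / 49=195.80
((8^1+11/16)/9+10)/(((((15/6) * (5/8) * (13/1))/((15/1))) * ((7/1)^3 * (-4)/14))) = -1579/19110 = -0.08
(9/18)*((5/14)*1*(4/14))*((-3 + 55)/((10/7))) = 13/7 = 1.86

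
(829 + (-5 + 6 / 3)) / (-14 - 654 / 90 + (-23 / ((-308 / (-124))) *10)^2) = 73460310 / 760662149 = 0.10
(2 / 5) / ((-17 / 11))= -22 / 85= -0.26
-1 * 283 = -283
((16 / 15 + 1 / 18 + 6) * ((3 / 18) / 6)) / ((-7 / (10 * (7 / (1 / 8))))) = -1282 / 81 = -15.83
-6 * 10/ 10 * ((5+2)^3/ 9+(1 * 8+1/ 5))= -4168/ 15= -277.87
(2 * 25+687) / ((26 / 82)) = 30217 / 13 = 2324.38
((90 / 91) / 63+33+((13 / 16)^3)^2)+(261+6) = 3209368427093 / 10687086592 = 300.30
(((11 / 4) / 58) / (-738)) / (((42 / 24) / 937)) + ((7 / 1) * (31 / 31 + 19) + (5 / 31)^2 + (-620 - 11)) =-141382185755 / 287942508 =-491.01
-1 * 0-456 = -456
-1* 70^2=-4900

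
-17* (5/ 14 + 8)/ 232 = -1989/ 3248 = -0.61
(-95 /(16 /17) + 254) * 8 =2449 /2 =1224.50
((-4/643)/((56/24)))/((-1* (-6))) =-2/4501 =-0.00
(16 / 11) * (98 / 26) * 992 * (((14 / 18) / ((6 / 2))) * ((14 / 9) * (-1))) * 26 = -152434688 / 2673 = -57027.57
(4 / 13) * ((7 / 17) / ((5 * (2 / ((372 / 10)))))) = 2604 / 5525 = 0.47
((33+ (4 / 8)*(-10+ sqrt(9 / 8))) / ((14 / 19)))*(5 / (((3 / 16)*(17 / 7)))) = 95*sqrt(2) / 17+ 21280 / 51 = 425.16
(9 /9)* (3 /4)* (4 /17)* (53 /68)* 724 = 28779 /289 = 99.58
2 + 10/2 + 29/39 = 7.74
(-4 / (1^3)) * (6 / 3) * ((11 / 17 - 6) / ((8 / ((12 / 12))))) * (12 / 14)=78 / 17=4.59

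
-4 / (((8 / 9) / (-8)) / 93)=3348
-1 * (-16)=16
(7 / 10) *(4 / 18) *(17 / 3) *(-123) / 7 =-697 / 45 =-15.49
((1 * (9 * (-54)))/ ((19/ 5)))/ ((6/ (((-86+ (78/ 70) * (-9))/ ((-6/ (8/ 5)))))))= -362988/ 665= -545.85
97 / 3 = 32.33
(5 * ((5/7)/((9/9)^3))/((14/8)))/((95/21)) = 60/133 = 0.45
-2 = -2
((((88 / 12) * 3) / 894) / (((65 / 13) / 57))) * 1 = 209 / 745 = 0.28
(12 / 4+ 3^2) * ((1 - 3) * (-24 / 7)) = 576 / 7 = 82.29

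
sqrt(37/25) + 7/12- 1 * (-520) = 521.80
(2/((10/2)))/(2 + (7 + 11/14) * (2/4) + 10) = 56/2225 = 0.03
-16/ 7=-2.29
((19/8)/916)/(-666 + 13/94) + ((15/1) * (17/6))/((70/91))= 12670670783/229333424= 55.25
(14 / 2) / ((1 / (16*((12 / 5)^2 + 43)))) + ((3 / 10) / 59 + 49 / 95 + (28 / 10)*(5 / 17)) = 5204909207 / 952850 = 5462.46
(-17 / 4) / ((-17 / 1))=0.25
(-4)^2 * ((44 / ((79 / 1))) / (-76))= -176 / 1501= -0.12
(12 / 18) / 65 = 2 / 195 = 0.01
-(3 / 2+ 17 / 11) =-67 / 22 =-3.05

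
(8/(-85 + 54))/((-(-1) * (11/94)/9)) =-6768/341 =-19.85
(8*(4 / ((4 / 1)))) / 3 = 2.67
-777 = -777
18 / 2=9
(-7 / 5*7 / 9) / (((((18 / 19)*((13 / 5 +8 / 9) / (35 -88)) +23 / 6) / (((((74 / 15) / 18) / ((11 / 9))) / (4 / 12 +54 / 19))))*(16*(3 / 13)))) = -450945677 / 81654015960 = -0.01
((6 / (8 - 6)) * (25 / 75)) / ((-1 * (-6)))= 0.17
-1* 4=-4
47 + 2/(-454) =10668/227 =47.00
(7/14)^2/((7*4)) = 1/112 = 0.01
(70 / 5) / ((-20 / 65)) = -91 / 2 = -45.50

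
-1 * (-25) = 25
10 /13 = 0.77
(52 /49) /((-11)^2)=52 /5929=0.01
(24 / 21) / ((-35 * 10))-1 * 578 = -708054 / 1225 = -578.00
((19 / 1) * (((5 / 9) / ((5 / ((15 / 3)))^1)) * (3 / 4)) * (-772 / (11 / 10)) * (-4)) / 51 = 733400 / 1683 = 435.77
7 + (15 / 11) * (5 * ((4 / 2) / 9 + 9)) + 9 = 2603 / 33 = 78.88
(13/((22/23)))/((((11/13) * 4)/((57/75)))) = 73853/24200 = 3.05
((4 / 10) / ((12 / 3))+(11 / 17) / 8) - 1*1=-557 / 680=-0.82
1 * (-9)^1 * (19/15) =-57/5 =-11.40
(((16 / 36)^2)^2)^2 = 65536 / 43046721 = 0.00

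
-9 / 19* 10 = -90 / 19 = -4.74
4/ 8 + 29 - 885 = -1711/ 2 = -855.50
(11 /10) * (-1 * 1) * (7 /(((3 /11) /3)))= -847 /10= -84.70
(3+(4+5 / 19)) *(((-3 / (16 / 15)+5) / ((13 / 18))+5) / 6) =19205 / 1976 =9.72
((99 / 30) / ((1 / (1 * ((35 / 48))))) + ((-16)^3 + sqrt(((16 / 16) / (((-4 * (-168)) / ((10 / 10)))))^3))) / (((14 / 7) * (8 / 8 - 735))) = 130995 / 46976 - sqrt(42) / 165731328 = 2.79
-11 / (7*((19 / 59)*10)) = -649 / 1330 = -0.49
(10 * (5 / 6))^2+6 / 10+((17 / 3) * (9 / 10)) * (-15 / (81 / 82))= -37 / 5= -7.40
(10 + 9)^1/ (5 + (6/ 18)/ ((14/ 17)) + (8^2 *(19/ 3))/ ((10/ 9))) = 0.05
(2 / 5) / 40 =1 / 100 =0.01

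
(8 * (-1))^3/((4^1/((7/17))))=-896/17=-52.71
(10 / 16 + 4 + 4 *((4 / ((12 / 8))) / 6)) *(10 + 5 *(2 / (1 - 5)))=2305 / 48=48.02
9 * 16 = 144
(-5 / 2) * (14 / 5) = -7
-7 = -7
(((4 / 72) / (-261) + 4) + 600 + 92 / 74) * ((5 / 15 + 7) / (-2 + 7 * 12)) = 1157276725 / 21380598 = 54.13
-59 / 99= -0.60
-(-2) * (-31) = -62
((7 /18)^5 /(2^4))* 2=16807 /15116544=0.00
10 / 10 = 1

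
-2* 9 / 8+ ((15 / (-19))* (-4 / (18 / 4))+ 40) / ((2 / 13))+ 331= 135275 / 228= 593.31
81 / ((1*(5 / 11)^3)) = 107811 / 125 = 862.49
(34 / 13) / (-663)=-2 / 507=-0.00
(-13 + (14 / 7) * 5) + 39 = 36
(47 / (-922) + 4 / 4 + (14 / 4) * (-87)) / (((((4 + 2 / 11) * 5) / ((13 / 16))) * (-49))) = 2858713 / 11875360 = 0.24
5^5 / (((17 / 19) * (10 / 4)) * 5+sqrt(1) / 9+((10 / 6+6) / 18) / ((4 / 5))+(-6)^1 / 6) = 12825000 / 44437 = 288.61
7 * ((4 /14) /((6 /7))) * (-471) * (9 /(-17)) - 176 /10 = 47959 /85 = 564.22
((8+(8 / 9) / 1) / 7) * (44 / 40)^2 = 484 / 315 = 1.54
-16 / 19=-0.84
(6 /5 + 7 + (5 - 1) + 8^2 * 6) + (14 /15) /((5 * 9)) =267449 /675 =396.22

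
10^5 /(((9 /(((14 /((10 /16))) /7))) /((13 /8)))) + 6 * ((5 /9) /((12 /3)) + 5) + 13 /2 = 520336 /9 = 57815.11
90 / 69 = 30 / 23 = 1.30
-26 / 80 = -13 / 40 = -0.32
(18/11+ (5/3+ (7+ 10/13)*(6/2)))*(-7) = -79912/429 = -186.28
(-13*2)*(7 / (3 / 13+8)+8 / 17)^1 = -62478 / 1819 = -34.35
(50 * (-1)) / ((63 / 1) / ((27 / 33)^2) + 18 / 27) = -450 / 853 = -0.53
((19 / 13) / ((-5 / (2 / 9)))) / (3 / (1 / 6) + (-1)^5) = -38 / 9945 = -0.00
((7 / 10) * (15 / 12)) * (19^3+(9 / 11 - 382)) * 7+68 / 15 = 6547393 / 165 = 39681.17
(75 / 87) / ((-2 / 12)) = -150 / 29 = -5.17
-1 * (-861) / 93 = 287 / 31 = 9.26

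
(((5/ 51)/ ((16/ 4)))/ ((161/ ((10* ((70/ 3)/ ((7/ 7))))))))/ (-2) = -125/ 7038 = -0.02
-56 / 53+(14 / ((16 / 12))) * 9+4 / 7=69759 / 742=94.01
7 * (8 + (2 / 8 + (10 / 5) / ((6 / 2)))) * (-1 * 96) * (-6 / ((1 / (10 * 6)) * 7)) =308160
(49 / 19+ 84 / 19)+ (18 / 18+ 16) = 24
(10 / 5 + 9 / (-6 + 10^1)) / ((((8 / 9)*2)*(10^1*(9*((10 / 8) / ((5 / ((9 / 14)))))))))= 119 / 720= 0.17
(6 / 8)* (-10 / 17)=-0.44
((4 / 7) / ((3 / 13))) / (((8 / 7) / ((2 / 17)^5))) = 208 / 4259571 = 0.00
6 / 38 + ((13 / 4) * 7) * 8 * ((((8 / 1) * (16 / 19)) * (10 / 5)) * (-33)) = -1537533 / 19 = -80922.79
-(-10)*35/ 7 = 50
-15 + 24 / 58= -423 / 29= -14.59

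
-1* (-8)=8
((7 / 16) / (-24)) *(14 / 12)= -49 / 2304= -0.02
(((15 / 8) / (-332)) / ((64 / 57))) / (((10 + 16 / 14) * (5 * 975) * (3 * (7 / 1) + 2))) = -0.00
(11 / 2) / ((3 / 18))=33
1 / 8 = 0.12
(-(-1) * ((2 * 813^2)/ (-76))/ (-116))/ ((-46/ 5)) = -3304845/ 202768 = -16.30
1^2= 1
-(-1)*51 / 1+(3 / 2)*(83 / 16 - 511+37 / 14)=-157641 / 224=-703.75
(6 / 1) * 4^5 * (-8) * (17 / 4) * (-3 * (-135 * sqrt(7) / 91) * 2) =-169205760 * sqrt(7) / 91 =-4919520.45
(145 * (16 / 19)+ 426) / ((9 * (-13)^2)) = 10414 / 28899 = 0.36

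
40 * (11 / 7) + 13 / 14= 893 / 14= 63.79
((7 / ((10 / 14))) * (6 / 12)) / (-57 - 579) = -49 / 6360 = -0.01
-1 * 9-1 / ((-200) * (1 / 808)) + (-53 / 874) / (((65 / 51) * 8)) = -11284619 / 2272400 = -4.97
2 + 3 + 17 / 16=97 / 16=6.06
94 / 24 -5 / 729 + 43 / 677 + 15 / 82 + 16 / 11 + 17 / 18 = 5836350155 / 890333532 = 6.56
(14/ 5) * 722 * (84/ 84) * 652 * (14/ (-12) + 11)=194417272/ 15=12961151.47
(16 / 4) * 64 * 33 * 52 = 439296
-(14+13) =-27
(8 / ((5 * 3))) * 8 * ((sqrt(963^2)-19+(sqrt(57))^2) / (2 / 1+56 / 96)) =256256 / 155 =1653.26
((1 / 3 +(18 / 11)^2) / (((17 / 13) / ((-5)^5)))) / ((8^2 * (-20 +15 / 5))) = 44403125 / 6714048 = 6.61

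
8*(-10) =-80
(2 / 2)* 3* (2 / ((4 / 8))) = 12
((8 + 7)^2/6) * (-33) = -2475/2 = -1237.50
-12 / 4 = -3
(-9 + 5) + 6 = 2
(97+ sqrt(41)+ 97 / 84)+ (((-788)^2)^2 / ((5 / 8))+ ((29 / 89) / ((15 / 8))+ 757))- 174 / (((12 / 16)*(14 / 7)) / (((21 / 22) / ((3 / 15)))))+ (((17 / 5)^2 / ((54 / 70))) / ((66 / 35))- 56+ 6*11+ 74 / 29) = sqrt(41)+ 198617996655334812607 / 321953940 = 616914322146.19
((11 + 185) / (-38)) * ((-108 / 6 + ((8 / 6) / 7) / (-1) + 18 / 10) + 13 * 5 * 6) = -549206 / 285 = -1927.04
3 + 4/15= 49/15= 3.27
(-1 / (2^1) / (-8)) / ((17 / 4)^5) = 64 / 1419857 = 0.00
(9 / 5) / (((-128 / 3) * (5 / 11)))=-297 / 3200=-0.09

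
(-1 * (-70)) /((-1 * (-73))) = 70 /73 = 0.96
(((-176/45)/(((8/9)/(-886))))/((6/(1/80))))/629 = 4873/377400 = 0.01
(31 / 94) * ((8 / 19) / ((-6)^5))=-31 / 1735992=-0.00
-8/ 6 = -4/ 3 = -1.33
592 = 592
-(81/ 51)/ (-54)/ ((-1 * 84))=-1/ 2856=-0.00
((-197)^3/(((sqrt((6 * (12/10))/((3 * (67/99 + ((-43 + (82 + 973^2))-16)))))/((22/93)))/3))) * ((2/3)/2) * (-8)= 305814920 * sqrt(618608199)/837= 9087429355.48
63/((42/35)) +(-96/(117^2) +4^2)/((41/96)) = 11218369/124722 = 89.95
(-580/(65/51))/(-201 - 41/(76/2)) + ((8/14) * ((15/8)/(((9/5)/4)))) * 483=115025858/99827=1152.25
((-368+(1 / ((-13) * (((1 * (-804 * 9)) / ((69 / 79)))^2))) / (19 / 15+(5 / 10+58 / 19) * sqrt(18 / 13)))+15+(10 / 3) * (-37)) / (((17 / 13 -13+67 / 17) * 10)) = 557175 * sqrt(26) / 745986199122965344+928328546422514409211 / 151062205322400482160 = 6.15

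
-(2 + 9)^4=-14641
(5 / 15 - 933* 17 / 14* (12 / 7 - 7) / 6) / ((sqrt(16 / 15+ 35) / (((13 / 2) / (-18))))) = -7631689* sqrt(8115) / 11451888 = -60.03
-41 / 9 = -4.56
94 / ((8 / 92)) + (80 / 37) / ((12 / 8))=120151 / 111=1082.44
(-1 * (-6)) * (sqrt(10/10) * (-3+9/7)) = -72/7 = -10.29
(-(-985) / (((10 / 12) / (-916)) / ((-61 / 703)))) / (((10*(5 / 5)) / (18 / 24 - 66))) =-2154732219 / 3515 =-613010.59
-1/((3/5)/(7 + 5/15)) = -110/9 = -12.22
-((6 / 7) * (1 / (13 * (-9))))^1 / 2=1 / 273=0.00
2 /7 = 0.29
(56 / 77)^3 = 512 / 1331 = 0.38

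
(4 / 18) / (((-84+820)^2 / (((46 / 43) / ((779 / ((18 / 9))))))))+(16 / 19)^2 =11958386707 / 16863193728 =0.71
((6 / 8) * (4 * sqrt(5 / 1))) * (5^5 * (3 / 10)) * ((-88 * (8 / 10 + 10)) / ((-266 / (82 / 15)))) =7306200 * sqrt(5) / 133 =122835.79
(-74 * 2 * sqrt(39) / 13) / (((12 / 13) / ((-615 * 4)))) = 30340 * sqrt(39) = 189473.24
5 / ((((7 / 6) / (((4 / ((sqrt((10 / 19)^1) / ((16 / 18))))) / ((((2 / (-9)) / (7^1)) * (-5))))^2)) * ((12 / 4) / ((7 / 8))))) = 29792 / 25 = 1191.68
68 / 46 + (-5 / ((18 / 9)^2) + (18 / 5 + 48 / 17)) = 52017 / 7820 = 6.65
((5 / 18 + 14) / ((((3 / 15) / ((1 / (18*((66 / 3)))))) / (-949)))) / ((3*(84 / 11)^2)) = -13414115 / 13716864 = -0.98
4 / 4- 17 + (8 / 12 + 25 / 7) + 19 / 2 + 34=1333 / 42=31.74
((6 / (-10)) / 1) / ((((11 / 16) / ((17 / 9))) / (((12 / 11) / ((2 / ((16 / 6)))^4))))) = -278528 / 49005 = -5.68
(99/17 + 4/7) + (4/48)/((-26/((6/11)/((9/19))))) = 3915367/612612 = 6.39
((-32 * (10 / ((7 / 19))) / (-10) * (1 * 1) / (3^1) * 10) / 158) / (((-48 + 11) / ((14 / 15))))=-1216 / 26307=-0.05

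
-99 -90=-189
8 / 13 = 0.62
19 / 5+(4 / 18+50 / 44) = 5.16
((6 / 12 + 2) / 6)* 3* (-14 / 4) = -35 / 8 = -4.38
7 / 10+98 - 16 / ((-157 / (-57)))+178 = 425299 / 1570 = 270.89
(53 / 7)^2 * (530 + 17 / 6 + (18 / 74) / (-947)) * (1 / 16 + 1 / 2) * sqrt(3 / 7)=943989413583 * sqrt(21) / 384588064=11248.15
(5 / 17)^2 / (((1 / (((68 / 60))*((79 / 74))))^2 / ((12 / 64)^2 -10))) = -15920791 / 12616704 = -1.26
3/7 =0.43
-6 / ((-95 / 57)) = 18 / 5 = 3.60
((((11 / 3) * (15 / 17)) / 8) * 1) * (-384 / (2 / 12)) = -15840 / 17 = -931.76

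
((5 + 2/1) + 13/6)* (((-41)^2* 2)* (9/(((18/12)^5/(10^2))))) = 295856000/81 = 3652543.21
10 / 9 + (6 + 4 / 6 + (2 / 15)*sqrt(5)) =2*sqrt(5) / 15 + 70 / 9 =8.08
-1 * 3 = -3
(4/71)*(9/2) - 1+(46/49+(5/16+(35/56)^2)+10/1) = 10.90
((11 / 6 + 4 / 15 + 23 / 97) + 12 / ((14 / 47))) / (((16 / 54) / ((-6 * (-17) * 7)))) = 398516193 / 3880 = 102710.36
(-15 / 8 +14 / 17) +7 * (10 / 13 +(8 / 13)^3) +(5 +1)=3574885 / 298792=11.96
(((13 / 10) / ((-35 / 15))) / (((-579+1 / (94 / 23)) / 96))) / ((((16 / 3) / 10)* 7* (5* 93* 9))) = 0.00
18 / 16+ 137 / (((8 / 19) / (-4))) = -10403 / 8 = -1300.38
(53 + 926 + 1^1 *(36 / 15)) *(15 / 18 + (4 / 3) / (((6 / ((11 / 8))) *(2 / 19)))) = 1319983 / 360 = 3666.62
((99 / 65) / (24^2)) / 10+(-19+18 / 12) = -727989 / 41600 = -17.50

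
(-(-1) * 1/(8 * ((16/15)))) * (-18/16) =-135/1024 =-0.13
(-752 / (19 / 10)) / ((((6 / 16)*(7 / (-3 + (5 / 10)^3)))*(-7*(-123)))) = 172960 / 343539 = 0.50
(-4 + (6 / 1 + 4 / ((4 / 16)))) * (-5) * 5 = -450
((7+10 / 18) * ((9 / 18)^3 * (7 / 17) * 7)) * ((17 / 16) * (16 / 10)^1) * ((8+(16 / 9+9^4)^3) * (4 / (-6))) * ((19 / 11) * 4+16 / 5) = -47717801061103099318 / 5412825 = -8815692556308.97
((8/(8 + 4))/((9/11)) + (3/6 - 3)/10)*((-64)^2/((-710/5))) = -31232/1917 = -16.29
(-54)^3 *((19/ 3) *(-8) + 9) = 6561000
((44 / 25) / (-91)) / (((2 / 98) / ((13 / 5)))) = -308 / 125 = -2.46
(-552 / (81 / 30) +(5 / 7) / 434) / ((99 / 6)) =-5589875 / 451143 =-12.39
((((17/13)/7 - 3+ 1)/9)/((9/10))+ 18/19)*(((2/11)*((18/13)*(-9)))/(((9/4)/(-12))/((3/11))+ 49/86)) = 92951552/6675669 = 13.92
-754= -754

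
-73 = -73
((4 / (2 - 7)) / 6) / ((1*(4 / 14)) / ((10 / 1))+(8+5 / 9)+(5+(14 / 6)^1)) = -21 / 2507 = -0.01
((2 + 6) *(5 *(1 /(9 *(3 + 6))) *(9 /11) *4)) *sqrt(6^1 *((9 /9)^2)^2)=160 *sqrt(6) /99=3.96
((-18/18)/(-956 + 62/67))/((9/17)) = 1139/575910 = 0.00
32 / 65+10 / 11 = 1002 / 715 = 1.40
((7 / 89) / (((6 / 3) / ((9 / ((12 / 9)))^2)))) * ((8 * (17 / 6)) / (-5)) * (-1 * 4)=28917 / 890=32.49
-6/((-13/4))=24/13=1.85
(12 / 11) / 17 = 12 / 187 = 0.06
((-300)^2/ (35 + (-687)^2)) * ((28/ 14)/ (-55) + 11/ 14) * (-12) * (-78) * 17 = 1589058000/ 698929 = 2273.56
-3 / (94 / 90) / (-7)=135 / 329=0.41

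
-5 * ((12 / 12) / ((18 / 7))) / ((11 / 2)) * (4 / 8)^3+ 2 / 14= 547 / 5544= 0.10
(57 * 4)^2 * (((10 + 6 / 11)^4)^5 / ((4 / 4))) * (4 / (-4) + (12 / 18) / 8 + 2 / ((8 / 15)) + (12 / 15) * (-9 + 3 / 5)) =-89362250548076346558231523690822681574655393792 / 1528977261210363657275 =-58445768171421799197996340.00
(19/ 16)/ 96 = 19/ 1536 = 0.01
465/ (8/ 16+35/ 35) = 310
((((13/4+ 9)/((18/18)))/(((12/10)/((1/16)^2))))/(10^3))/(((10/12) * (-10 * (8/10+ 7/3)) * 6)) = -49/192512000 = -0.00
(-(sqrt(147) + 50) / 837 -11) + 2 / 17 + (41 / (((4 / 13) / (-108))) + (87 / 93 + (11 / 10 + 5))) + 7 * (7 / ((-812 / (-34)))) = -29695410157 / 2063205 -7 * sqrt(3) / 837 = -14392.87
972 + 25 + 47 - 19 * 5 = 949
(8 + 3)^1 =11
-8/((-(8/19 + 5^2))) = 152/483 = 0.31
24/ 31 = 0.77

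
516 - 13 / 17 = 8759 / 17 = 515.24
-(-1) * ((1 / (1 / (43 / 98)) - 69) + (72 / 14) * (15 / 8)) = -2887 / 49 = -58.92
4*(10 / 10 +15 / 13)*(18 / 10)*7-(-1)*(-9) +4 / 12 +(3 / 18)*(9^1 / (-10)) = 15559 / 156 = 99.74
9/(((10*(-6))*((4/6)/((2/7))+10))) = -9/740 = -0.01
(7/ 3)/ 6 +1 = 25/ 18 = 1.39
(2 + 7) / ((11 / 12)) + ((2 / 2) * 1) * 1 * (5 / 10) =227 / 22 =10.32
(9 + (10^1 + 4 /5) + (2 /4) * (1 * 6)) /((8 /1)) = 57 /20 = 2.85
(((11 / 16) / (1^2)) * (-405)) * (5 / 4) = -22275 / 64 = -348.05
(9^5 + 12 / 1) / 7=59061 / 7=8437.29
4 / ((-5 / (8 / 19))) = -32 / 95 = -0.34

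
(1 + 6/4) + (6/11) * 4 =4.68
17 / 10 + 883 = 8847 / 10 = 884.70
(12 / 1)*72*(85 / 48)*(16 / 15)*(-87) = -141984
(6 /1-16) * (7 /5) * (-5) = 70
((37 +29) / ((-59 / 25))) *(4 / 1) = -6600 / 59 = -111.86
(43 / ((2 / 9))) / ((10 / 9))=3483 / 20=174.15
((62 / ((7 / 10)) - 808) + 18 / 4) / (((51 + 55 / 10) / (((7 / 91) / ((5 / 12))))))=-120108 / 51415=-2.34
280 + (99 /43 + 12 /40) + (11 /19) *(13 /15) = 283.10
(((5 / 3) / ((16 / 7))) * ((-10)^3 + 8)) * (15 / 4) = -5425 / 2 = -2712.50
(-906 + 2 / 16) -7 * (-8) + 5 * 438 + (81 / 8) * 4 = 11045 / 8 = 1380.62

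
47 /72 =0.65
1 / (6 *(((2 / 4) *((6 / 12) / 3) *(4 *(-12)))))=-1 / 24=-0.04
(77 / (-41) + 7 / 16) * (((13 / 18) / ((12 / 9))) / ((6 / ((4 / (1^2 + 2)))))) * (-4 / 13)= 35 / 656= 0.05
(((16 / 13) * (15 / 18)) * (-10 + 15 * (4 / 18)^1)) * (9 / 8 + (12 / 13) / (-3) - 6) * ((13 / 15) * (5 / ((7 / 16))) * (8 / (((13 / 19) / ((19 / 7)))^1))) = 50828800 / 4563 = 11139.34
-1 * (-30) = 30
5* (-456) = -2280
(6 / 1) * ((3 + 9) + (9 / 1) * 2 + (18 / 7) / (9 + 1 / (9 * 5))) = 258210 / 1421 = 181.71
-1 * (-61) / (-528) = -61 / 528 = -0.12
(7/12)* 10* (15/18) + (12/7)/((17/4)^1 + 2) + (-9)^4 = 41366653/6300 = 6566.14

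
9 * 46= 414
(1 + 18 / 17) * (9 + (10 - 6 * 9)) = -1225 / 17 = -72.06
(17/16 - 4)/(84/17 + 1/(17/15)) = -799/1584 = -0.50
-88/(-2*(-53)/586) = -486.49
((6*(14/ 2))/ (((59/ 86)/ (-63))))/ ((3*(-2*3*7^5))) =258/ 20237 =0.01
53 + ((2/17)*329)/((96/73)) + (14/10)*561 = 867.83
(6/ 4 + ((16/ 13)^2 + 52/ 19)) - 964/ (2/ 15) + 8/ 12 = -139169525/ 19266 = -7223.58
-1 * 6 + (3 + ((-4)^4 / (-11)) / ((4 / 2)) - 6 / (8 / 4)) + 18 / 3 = -128 / 11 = -11.64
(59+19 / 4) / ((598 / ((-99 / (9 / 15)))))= -42075 / 2392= -17.59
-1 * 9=-9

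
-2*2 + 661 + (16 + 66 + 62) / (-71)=46503 / 71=654.97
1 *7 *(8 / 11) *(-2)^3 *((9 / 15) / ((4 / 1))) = -336 / 55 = -6.11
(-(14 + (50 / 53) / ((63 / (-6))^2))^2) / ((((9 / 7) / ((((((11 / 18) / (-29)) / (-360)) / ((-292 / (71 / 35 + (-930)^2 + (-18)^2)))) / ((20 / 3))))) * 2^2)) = 8927832383970473941 / 8993029707795168000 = 0.99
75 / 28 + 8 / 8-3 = 19 / 28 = 0.68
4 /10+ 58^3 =975562 /5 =195112.40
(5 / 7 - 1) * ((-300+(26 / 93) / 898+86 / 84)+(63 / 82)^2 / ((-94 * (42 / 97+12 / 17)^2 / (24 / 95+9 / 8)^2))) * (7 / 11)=12502827448815416996998531 / 229996606593660892339200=54.36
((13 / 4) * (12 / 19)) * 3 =117 / 19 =6.16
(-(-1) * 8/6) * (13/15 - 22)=-1268/45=-28.18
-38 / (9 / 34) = -1292 / 9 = -143.56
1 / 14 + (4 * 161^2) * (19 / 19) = 1451577 / 14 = 103684.07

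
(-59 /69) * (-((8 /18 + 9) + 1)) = 5546 /621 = 8.93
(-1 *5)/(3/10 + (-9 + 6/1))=50/27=1.85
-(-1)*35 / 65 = 7 / 13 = 0.54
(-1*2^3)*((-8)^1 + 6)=16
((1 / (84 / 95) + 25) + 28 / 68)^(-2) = 2039184 / 1436637409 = 0.00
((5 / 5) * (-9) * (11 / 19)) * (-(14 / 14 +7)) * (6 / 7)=4752 / 133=35.73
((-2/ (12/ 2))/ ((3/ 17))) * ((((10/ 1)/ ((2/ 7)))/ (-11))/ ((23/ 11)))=595/ 207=2.87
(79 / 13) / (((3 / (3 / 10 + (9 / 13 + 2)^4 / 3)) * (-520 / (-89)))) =6.18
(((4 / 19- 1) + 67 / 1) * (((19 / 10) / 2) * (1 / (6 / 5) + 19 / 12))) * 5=18241 / 24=760.04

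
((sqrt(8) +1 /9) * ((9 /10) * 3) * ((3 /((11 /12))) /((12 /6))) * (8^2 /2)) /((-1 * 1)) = -15552 * sqrt(2) /55 - 864 /55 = -415.60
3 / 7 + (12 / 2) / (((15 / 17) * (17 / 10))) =31 / 7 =4.43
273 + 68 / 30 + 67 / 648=892199 / 3240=275.37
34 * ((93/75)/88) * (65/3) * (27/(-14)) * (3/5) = -184977/15400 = -12.01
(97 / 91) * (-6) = -582 / 91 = -6.40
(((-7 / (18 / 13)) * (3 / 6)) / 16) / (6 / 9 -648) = 91 / 372864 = 0.00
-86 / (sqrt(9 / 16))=-114.67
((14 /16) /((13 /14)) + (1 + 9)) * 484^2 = 33322916 /13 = 2563301.23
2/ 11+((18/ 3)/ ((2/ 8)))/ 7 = 278/ 77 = 3.61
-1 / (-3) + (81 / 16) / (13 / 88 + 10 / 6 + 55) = 38017 / 89994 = 0.42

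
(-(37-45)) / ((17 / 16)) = 128 / 17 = 7.53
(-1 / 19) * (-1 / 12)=1 / 228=0.00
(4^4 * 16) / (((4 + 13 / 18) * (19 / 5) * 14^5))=2304 / 5428661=0.00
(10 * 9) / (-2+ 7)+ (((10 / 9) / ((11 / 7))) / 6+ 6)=24.12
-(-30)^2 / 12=-75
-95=-95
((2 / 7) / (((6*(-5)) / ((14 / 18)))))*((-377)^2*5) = -142129 / 27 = -5264.04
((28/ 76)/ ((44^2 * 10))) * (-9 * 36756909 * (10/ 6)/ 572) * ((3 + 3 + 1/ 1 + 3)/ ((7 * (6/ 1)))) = -183784545/ 42080896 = -4.37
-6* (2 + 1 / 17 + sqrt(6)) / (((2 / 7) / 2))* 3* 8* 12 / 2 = -6048* sqrt(6)-211680 / 17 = -27266.28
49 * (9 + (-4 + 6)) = 539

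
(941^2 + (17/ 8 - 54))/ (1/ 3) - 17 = 21250163/ 8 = 2656270.38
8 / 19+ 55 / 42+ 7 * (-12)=-65651 / 798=-82.27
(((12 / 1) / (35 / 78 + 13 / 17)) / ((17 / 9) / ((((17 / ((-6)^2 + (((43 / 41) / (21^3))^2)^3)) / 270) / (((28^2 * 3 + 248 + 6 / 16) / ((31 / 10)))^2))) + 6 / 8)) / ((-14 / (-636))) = 5551321956402013920344810176045541600715648 / 9390115668306098593374419480499351663076331471723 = 0.00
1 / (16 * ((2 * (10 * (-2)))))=-1 / 640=-0.00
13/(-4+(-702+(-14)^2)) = -13/510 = -0.03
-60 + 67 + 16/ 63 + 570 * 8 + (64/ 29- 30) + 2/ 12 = 16587799/ 3654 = 4539.63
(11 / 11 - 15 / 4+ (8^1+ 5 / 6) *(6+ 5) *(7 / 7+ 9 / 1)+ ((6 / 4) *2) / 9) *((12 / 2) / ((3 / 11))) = 42647 / 2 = 21323.50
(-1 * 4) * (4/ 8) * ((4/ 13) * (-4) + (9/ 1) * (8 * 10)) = -18688/ 13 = -1437.54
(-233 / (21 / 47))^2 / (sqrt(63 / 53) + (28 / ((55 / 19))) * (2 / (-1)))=-53136103595080 / 3768062319 - 362771313025 * sqrt(371) / 8792145411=-14896.45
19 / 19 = 1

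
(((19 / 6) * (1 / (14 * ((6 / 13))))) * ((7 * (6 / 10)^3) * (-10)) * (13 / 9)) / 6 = -3211 / 1800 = -1.78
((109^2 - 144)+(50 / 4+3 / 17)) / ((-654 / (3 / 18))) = -133163 / 44472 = -2.99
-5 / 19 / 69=-5 / 1311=-0.00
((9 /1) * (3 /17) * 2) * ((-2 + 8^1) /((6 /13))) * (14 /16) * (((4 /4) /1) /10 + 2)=75.88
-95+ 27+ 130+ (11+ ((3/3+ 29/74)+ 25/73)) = 403715/5402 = 74.73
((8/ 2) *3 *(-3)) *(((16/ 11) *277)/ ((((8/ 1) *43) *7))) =-6.02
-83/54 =-1.54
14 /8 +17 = 18.75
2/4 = 1/2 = 0.50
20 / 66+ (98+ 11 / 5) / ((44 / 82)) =61723 / 330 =187.04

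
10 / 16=5 / 8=0.62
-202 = -202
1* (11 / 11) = 1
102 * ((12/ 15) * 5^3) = 10200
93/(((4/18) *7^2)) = 837/98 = 8.54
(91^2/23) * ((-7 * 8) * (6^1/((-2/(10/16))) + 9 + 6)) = -6086535/23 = -264631.96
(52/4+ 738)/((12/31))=23281/12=1940.08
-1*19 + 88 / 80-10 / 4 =-102 / 5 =-20.40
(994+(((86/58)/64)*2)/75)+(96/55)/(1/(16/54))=2284208459/2296800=994.52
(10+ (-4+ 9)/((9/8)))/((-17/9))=-130/17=-7.65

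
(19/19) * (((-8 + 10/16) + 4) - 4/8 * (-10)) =13/8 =1.62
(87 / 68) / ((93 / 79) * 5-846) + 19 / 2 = 14289167 / 1504364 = 9.50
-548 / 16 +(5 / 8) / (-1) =-34.88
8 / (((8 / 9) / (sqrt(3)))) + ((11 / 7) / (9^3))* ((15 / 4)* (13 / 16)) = 715 / 108864 + 9* sqrt(3) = 15.60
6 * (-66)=-396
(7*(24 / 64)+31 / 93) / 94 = 71 / 2256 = 0.03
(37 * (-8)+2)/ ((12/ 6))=-147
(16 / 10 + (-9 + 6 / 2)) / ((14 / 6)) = -66 / 35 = -1.89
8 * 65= 520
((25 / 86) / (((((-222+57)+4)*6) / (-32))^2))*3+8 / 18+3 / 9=7811821 / 10031427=0.78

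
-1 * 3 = -3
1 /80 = 0.01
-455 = -455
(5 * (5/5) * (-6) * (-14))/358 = 210/179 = 1.17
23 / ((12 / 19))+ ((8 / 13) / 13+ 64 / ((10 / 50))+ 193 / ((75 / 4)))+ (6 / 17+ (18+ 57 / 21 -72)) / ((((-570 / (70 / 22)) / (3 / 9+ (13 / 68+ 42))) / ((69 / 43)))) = 486596914463 / 1260097800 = 386.16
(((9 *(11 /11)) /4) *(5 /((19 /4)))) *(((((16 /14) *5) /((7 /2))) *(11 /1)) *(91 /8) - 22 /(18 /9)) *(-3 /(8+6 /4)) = -365310 /2527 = -144.56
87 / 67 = 1.30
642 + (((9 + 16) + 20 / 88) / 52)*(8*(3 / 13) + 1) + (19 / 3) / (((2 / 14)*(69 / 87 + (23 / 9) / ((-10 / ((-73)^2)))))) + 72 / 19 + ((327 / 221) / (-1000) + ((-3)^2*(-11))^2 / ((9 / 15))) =86659566185320251 / 5102983814500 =16982.14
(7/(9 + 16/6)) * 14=42/5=8.40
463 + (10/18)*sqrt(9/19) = 5*sqrt(19)/57 + 463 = 463.38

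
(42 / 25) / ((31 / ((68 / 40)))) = 357 / 3875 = 0.09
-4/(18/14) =-28/9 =-3.11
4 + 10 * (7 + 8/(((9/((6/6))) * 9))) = 6074/81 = 74.99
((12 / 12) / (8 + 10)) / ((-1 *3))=-1 / 54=-0.02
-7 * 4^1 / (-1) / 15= 28 / 15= 1.87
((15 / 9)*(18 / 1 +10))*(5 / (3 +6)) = 700 / 27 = 25.93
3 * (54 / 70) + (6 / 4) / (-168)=2.31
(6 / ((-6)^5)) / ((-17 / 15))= 5 / 7344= 0.00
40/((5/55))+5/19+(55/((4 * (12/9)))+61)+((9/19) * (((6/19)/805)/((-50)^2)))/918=25273295490629/49402850000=511.58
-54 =-54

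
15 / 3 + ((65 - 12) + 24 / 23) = 1358 / 23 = 59.04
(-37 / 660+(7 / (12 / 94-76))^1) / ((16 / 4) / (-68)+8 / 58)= -1.87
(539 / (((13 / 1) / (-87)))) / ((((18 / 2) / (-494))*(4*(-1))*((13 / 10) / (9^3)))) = -360841635 / 13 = -27757048.85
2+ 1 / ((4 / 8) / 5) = 12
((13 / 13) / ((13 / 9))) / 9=1 / 13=0.08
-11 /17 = -0.65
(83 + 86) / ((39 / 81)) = 351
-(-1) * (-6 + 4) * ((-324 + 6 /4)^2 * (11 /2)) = -1144068.75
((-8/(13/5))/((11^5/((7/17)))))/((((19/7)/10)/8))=-156800/676253149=-0.00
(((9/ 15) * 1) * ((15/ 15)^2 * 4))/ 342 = 2/ 285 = 0.01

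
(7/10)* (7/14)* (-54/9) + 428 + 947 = 13729/10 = 1372.90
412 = 412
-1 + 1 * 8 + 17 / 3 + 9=65 / 3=21.67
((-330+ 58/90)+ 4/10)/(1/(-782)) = 11575946/45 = 257243.24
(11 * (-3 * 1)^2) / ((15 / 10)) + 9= 75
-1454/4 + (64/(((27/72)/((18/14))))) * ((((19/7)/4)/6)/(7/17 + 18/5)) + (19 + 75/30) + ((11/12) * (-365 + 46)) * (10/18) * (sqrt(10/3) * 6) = -17545 * sqrt(30)/54 - 5611118/16709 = -2115.41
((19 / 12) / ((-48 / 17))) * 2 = -323 / 288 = -1.12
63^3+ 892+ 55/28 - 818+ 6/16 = 14006907/56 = 250123.34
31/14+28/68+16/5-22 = -19247/1190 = -16.17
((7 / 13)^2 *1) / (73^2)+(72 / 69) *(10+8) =389060759 / 20713823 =18.78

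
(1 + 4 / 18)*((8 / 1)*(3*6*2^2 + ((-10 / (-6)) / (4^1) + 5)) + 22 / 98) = 1001825 / 1323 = 757.24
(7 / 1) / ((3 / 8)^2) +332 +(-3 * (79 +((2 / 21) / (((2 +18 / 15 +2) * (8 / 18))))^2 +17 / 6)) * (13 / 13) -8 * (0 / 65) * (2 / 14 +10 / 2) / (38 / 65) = 162500269 / 1192464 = 136.27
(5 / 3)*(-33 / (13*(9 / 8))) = -440 / 117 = -3.76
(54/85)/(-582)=-9/8245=-0.00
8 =8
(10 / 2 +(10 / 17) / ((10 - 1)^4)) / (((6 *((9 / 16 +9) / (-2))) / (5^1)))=-44615600 / 51195483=-0.87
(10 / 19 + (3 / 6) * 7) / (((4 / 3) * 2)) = 459 / 304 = 1.51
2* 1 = 2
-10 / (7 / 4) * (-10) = 400 / 7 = 57.14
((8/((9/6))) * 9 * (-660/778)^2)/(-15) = -348480/151321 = -2.30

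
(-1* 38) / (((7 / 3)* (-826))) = 57 / 2891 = 0.02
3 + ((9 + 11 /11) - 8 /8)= 12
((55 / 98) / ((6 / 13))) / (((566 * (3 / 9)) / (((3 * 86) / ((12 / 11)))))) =338195 / 221872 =1.52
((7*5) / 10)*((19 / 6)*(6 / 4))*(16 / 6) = 133 / 3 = 44.33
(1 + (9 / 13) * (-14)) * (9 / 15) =-5.22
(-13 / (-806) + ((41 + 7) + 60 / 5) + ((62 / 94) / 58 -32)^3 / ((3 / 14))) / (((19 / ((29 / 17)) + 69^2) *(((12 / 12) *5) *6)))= -9588754642267433 / 8990285648921664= -1.07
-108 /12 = -9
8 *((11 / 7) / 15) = 88 / 105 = 0.84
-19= -19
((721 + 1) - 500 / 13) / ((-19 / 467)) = -4149762 / 247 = -16800.66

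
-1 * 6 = -6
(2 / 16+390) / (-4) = -3121 / 32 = -97.53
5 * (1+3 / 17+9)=865 / 17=50.88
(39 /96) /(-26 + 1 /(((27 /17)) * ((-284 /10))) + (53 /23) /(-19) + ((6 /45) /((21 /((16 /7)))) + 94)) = 2668166865 /445763239184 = 0.01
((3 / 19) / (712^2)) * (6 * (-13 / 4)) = -117 / 19263872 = -0.00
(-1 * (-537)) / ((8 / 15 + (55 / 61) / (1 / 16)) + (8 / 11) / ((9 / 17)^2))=145932435 / 4770496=30.59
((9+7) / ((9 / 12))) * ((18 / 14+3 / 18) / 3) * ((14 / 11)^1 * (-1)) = -3904 / 297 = -13.14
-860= -860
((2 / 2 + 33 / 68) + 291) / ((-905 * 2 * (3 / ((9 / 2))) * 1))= -59667 / 246160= -0.24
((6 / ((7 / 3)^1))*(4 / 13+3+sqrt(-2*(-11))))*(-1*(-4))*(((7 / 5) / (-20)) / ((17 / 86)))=-1548*sqrt(22) / 425 - 66564 / 5525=-29.13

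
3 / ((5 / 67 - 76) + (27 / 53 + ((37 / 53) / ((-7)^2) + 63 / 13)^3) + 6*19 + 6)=2578224366235427 / 136992866621258194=0.02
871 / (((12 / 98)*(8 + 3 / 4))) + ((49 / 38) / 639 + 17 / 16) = 790619833 / 971280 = 814.00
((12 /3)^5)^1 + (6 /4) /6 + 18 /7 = 28751 /28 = 1026.82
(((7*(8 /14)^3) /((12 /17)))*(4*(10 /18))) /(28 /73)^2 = 27.95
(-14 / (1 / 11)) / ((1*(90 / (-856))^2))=-28210336 / 2025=-13931.03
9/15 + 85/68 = 37/20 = 1.85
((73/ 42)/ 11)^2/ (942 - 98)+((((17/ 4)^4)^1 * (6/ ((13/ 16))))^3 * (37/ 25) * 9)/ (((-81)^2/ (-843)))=-2526025622314119644597941/ 105541967731200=-23933849980.39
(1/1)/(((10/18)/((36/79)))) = 324/395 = 0.82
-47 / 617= -0.08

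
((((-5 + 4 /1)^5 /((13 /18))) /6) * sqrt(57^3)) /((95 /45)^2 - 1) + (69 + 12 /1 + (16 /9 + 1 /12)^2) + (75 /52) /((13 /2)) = 18548185 /219024 - 13851 * sqrt(57) /3640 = 55.96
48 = 48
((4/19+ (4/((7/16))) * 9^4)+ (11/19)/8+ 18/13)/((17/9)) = 7467780321/235144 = 31758.33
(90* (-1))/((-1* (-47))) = -90/47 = -1.91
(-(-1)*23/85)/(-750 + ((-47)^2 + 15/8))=184/993395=0.00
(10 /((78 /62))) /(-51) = -310 /1989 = -0.16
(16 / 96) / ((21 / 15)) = 5 / 42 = 0.12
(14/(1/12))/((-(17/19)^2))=-60648/289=-209.85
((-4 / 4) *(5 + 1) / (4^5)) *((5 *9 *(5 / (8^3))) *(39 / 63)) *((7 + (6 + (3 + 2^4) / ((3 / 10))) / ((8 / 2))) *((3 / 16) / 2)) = -213525 / 58720256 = -0.00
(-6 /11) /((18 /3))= -1 /11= -0.09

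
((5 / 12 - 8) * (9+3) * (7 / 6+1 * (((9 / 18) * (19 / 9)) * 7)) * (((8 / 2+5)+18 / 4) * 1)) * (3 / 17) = -63063 / 34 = -1854.79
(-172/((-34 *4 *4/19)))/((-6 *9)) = -0.11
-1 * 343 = -343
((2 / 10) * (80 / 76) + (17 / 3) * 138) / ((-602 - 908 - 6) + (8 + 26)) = -2477 / 4693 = -0.53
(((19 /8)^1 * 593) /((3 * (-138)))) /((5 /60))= -11267 /276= -40.82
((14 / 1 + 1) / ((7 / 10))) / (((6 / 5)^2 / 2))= 625 / 21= 29.76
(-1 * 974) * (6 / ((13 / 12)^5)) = -1454174208 / 371293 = -3916.51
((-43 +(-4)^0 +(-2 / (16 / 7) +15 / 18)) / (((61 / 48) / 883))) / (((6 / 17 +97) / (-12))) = 363506376 / 100955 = 3600.68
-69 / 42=-23 / 14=-1.64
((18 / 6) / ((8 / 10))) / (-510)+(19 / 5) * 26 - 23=51539 / 680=75.79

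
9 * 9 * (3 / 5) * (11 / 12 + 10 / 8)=1053 / 10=105.30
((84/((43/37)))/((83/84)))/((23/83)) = 261072/989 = 263.98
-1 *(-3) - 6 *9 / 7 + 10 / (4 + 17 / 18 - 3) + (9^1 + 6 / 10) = 351 / 35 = 10.03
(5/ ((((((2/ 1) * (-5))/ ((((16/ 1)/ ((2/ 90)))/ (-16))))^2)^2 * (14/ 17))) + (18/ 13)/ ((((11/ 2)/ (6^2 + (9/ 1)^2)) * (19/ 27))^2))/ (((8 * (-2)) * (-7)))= 36740688021/ 1095868928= 33.53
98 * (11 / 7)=154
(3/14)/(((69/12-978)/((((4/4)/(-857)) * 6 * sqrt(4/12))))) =12 * sqrt(3)/23330111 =0.00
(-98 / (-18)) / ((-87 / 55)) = -2695 / 783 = -3.44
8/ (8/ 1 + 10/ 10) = 8/ 9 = 0.89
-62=-62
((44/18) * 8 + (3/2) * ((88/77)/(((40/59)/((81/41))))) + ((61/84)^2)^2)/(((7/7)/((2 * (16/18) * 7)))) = 253415077213/820154160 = 308.98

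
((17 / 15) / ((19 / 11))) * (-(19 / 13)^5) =-4.38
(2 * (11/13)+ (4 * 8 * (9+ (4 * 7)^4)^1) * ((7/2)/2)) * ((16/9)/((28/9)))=1789904568/91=19669280.97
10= 10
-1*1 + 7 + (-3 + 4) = 7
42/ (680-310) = 21/ 185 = 0.11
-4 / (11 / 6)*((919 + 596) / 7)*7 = -36360 / 11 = -3305.45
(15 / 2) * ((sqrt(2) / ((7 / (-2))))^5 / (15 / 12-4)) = 3840 * sqrt(2) / 184877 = 0.03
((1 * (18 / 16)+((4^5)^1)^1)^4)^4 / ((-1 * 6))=-418667250531151726326047322687814741425601005947826566148931201 / 1688849860263936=-247900811304636504392135100000000000000000000000.00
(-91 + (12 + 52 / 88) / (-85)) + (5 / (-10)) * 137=-149271 / 935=-159.65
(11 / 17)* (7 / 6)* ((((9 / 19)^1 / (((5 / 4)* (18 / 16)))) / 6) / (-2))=-308 / 14535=-0.02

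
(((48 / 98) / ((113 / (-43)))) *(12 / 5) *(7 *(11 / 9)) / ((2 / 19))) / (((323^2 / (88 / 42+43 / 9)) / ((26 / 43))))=-1981408 / 1368165015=-0.00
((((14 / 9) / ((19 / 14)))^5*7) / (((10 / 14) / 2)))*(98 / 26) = 1389000853194752 / 9503726040315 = 146.15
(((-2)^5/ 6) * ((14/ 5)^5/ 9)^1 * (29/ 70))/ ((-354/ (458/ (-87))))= -140756224/ 224015625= -0.63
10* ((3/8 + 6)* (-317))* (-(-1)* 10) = -404175/2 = -202087.50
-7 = -7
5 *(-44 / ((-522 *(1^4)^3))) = 0.42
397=397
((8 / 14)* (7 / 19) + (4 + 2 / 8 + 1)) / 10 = 83 / 152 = 0.55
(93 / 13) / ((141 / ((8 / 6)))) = 124 / 1833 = 0.07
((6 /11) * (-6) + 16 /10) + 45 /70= -793 /770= -1.03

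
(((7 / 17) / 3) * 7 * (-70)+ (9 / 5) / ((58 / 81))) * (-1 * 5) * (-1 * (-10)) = 4787605 / 1479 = 3237.06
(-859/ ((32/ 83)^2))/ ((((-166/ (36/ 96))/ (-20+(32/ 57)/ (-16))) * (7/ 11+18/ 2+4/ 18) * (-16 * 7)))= 0.24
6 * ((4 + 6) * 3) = 180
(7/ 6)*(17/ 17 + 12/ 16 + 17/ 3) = 623/ 72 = 8.65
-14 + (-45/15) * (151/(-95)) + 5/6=-4787/570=-8.40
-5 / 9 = -0.56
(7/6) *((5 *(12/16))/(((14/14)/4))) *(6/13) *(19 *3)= 5985/13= 460.38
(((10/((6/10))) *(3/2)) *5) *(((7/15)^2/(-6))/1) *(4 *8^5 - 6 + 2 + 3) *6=-32112395/9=-3568043.89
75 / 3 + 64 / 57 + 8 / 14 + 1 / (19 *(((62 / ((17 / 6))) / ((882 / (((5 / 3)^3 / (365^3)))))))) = 551211685223 / 24738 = 22281982.59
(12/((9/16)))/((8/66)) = 176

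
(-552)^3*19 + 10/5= -3195735550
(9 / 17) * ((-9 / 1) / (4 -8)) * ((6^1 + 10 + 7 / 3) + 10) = 135 / 4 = 33.75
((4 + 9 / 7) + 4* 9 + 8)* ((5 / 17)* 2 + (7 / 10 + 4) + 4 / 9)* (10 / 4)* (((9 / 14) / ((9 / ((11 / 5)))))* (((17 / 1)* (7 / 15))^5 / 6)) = 63571057762289 / 109350000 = 581353.98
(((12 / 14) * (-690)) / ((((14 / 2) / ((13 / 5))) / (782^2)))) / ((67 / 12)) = -78989332032 / 3283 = -24060107.23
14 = 14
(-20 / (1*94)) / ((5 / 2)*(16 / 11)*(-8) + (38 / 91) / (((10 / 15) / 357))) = -1430 / 1307399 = -0.00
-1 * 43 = -43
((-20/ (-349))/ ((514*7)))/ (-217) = -10/ 136243667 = -0.00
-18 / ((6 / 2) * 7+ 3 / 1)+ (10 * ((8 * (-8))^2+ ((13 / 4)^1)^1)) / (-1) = -163973 / 4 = -40993.25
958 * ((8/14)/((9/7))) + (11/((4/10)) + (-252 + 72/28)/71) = 4023595/8946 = 449.76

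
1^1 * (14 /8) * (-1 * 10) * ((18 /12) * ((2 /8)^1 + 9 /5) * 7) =-6027 /16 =-376.69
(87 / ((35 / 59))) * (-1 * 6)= -30798 / 35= -879.94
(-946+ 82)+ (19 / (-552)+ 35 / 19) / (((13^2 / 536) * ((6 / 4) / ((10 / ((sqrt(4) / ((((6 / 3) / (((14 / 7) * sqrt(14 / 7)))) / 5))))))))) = -864+ 1270253 * sqrt(2) / 664677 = -861.30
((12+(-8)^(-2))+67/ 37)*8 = 32741/ 296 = 110.61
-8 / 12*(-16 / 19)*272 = 8704 / 57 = 152.70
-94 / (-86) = 47 / 43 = 1.09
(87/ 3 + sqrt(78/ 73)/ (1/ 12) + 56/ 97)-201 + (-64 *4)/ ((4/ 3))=-35252/ 97 + 12 *sqrt(5694)/ 73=-351.02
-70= -70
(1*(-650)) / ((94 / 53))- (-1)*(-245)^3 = -691205100 / 47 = -14706491.49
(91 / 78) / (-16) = -7 / 96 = -0.07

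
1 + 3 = 4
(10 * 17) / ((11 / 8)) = 1360 / 11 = 123.64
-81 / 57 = -27 / 19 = -1.42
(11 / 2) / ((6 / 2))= 11 / 6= 1.83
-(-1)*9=9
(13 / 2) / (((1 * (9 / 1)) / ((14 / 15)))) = 91 / 135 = 0.67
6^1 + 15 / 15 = 7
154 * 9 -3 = 1383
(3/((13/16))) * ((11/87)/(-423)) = -176/159471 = -0.00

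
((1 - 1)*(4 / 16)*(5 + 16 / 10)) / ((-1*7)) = 0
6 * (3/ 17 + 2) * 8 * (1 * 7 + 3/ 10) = 64824/ 85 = 762.64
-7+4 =-3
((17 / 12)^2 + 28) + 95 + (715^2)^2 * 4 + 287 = 1045404002912.01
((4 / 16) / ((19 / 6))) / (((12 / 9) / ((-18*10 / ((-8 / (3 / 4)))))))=1.00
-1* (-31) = 31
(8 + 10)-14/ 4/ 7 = 35/ 2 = 17.50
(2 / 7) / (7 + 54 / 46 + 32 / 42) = 69 / 2158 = 0.03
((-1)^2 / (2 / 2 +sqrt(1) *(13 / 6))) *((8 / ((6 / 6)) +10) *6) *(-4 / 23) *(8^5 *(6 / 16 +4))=-850318.35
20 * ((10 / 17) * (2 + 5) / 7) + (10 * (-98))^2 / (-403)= -16246200 / 6851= -2371.36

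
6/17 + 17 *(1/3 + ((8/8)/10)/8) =25427/4080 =6.23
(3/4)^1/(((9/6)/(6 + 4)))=5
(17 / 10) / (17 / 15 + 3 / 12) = 102 / 83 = 1.23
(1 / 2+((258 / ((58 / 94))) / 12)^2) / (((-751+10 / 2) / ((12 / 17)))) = -12258369 / 10665562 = -1.15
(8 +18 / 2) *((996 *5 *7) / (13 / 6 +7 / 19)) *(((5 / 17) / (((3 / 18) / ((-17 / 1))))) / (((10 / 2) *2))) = -11922120 / 17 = -701301.18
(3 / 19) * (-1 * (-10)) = 30 / 19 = 1.58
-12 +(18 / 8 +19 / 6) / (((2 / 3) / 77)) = 613.62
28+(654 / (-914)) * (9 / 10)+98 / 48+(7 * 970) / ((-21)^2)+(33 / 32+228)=1261394791 / 4606560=273.83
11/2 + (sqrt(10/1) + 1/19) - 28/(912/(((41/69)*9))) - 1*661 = -1146009/1748 + sqrt(10) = -652.45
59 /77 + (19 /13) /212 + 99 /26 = 972105 /212212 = 4.58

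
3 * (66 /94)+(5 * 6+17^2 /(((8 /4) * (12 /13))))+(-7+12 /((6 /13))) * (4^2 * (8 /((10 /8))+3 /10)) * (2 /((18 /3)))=1631053 /1880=867.58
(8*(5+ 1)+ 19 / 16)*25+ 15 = 19915 / 16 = 1244.69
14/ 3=4.67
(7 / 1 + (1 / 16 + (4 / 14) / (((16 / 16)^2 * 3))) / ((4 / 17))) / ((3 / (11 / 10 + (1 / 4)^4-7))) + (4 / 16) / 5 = -15508795 / 1032192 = -15.03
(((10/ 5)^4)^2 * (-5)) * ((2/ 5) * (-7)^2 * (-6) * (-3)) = -451584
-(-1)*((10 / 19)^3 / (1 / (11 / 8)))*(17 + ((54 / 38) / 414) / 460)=1879537825 / 551518472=3.41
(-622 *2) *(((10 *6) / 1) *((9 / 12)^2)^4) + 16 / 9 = -275398049 / 36864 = -7470.65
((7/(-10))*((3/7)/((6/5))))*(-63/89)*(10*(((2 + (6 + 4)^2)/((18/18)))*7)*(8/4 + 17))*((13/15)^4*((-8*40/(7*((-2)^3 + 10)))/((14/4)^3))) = -2361651968/327075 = -7220.52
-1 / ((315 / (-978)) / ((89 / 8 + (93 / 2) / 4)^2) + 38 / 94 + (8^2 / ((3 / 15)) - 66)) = -9062963 / 2305650713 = -0.00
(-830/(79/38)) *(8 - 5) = -94620/79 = -1197.72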